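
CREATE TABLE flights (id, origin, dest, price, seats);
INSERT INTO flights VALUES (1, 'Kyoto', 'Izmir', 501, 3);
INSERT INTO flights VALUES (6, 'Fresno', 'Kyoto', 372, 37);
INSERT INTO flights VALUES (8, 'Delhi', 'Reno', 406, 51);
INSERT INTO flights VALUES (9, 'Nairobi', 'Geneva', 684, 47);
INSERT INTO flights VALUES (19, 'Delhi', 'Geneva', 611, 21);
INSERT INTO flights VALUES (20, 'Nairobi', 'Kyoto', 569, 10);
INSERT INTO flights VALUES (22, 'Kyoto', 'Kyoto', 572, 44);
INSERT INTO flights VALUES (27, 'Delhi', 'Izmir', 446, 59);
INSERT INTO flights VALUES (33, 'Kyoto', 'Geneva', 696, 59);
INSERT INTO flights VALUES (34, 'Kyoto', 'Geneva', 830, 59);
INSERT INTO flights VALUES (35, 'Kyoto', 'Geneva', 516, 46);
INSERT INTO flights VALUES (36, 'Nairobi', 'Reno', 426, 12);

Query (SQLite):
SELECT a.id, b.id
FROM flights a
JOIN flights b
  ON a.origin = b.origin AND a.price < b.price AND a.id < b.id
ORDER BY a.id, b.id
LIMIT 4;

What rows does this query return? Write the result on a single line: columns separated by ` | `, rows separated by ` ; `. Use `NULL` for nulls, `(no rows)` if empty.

Pairs (a,b) with same origin, a.price < b.price, a.id < b.id.
origin groups: Delhi:{8,19,27} Fresno:{6} Kyoto:{1,22,33,34,35} Nairobi:{9,20,36}
Ordered by (a.id, b.id); first 4.

1 | 22 ; 1 | 33 ; 1 | 34 ; 1 | 35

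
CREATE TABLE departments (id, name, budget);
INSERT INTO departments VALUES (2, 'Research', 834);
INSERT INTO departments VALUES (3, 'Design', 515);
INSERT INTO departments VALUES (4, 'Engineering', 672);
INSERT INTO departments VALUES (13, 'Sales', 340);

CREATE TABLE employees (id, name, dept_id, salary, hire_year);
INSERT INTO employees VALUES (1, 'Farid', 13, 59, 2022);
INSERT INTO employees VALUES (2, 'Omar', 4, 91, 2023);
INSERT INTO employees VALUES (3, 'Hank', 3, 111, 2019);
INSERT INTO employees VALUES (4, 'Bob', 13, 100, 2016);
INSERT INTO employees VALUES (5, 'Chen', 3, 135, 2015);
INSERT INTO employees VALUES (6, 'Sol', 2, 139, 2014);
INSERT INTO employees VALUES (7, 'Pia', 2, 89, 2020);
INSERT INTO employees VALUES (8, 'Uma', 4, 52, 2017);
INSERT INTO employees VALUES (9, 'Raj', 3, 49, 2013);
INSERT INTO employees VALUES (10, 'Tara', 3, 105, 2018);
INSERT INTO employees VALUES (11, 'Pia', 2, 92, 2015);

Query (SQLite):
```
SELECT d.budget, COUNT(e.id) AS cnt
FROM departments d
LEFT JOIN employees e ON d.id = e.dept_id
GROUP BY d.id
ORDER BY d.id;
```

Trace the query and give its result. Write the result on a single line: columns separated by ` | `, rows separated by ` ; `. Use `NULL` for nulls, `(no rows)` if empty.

LEFT JOIN keeps every departments row; unmatched ones get NULL for employees columns.
Group by departments.id and compute COUNT(e.id). COUNT(col) of an all-NULL group is 0.
  2: ids {6, 7, 11} → COUNT(e.id)=3
  3: ids {3, 5, 9, 10} → COUNT(e.id)=4
  4: ids {2, 8} → COUNT(e.id)=2
  13: ids {1, 4} → COUNT(e.id)=2

834 | 3 ; 515 | 4 ; 672 | 2 ; 340 | 2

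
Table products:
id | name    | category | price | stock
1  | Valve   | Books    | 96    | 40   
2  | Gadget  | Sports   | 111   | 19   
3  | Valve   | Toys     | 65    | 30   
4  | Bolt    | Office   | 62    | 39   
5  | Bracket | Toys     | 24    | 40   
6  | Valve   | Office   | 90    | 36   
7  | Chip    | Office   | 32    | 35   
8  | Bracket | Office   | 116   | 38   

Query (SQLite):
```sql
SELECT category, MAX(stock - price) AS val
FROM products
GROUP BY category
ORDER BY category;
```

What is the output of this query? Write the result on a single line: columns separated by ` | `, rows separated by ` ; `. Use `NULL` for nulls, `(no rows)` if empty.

Books | -56 ; Office | 3 ; Sports | -92 ; Toys | 16

For each row compute stock - price.
Group by category; take MAX of the expression per group.
  Books: ids {1} → MAX(stock - price)=-56
  Office: ids {4, 6, 7, 8} → MAX(stock - price)=3
  Sports: ids {2} → MAX(stock - price)=-92
  Toys: ids {3, 5} → MAX(stock - price)=16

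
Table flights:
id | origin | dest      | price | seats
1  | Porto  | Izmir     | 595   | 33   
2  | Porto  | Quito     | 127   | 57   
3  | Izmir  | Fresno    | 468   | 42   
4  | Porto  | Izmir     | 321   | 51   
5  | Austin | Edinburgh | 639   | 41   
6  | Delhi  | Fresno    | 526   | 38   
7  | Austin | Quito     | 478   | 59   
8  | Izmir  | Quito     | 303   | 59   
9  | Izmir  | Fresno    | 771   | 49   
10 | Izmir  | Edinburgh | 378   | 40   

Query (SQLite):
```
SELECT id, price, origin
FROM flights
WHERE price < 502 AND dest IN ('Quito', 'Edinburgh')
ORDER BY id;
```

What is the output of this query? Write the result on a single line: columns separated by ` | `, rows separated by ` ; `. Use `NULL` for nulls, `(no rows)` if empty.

2 | 127 | Porto ; 7 | 478 | Austin ; 8 | 303 | Izmir ; 10 | 378 | Izmir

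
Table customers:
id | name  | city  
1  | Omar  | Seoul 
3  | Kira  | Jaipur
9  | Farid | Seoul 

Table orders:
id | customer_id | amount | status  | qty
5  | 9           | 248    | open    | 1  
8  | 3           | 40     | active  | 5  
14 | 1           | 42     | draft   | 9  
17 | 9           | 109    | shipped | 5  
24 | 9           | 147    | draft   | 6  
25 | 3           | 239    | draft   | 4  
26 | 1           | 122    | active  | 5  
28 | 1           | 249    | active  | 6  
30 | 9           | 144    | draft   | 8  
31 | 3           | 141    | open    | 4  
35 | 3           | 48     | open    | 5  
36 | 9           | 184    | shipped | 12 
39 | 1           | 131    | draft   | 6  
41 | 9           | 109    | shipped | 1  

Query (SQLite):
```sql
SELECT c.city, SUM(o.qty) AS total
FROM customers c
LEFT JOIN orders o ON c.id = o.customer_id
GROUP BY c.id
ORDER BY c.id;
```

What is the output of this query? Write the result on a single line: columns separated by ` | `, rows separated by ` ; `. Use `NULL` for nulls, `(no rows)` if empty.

Seoul | 26 ; Jaipur | 18 ; Seoul | 33

LEFT JOIN keeps every customers row; unmatched ones get NULL for orders columns.
Group by customers.id and compute SUM(o.qty). SUM over an all-NULL group is NULL.
  1: ids {14, 26, 28, 39} → SUM(o.qty)=26
  3: ids {8, 25, 31, 35} → SUM(o.qty)=18
  9: ids {5, 17, 24, 30, 36, 41} → SUM(o.qty)=33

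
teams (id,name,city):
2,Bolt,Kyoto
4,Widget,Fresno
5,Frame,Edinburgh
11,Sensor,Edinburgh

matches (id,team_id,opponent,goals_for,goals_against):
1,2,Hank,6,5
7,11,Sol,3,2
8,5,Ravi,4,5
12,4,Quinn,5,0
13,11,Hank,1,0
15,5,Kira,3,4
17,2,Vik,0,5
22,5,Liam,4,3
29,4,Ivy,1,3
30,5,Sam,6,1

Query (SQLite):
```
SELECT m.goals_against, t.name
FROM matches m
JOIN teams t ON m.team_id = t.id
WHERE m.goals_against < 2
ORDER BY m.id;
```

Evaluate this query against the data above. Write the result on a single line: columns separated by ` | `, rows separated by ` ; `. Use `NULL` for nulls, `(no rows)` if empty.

Each matches row matches the teams row where team_id = teams.id.
Then keep rows with m.goals_against < 2.

0 | Widget ; 0 | Sensor ; 1 | Frame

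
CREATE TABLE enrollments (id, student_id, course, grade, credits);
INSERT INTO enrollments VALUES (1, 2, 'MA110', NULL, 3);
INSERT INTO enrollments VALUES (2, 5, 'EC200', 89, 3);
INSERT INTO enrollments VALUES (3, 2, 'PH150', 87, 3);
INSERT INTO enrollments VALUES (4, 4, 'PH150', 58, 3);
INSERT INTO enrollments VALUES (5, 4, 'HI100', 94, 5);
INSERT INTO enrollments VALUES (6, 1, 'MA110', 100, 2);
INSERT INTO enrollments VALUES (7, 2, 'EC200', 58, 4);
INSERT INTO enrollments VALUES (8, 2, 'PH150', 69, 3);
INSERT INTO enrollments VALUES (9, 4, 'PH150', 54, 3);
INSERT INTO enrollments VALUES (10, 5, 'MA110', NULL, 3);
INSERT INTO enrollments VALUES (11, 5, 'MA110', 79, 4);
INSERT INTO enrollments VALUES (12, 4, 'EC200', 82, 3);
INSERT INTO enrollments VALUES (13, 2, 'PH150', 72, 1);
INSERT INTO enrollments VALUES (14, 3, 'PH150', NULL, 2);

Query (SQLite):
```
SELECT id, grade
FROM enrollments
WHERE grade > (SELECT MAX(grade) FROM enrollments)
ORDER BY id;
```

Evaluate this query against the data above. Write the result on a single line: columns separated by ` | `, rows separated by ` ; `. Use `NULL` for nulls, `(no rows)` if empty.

(no rows)

Scalar subquery: MAX(grade) over all enrollments rows = 100.
Keep rows where grade > that value.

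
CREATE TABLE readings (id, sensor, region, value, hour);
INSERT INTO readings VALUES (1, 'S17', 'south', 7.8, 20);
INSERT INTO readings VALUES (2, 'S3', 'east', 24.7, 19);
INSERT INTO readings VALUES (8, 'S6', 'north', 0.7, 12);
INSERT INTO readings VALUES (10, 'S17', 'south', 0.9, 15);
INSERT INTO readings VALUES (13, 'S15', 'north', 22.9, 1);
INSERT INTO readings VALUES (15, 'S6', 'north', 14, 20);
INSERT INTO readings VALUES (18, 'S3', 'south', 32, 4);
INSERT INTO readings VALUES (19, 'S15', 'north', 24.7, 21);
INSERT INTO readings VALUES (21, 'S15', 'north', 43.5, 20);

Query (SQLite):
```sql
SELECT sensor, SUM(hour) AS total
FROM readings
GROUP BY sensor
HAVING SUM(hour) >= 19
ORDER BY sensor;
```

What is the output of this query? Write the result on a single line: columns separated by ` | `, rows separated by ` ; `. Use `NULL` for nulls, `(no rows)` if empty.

Partition readings by sensor; compute SUM(hour) within each group.
HAVING: keep groups where SUM(hour) >= 19.
  S15: ids {13, 19, 21} → SUM(hour)=42
  S17: ids {1, 10} → SUM(hour)=35
  S3: ids {2, 18} → SUM(hour)=23
  S6: ids {8, 15} → SUM(hour)=32

S15 | 42 ; S17 | 35 ; S3 | 23 ; S6 | 32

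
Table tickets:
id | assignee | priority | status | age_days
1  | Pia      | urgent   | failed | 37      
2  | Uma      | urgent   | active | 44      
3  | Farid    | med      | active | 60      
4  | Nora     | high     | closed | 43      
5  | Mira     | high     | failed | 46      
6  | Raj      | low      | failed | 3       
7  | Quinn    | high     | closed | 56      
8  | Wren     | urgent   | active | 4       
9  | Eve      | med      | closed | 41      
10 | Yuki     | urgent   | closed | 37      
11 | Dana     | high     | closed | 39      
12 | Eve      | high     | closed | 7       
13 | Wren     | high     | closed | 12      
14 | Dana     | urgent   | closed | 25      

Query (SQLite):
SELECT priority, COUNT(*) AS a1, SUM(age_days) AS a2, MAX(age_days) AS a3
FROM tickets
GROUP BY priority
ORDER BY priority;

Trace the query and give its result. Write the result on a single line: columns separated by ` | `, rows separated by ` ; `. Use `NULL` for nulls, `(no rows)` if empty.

high | 6 | 203 | 56 ; low | 1 | 3 | 3 ; med | 2 | 101 | 60 ; urgent | 5 | 147 | 44

Group tickets by priority.
Per group compute: COUNT(*), SUM(age_days), MAX(age_days).
  high: ids {4, 5, 7, 11, 12, 13} → COUNT(*)=6, SUM(age_days)=203, MAX(age_days)=56
  low: ids {6} → COUNT(*)=1, SUM(age_days)=3, MAX(age_days)=3
  med: ids {3, 9} → COUNT(*)=2, SUM(age_days)=101, MAX(age_days)=60
  urgent: ids {1, 2, 8, 10, 14} → COUNT(*)=5, SUM(age_days)=147, MAX(age_days)=44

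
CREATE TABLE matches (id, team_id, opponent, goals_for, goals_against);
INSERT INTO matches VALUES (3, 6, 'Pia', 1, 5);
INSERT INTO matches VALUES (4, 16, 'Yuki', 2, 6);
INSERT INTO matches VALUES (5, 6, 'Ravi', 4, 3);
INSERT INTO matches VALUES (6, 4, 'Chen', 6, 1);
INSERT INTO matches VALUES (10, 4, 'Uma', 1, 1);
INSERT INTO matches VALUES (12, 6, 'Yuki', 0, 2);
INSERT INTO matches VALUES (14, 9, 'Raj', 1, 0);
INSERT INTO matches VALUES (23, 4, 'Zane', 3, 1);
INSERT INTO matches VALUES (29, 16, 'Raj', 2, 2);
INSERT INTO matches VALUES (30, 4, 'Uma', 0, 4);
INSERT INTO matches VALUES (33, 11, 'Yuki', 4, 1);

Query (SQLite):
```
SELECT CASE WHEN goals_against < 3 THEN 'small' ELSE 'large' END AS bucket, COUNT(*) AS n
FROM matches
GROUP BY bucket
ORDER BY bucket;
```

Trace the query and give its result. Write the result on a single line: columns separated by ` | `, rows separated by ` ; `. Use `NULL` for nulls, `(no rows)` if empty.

large | 4 ; small | 7

Bucket rows by goals_against < 3 → 'small' else 'large'; count each bucket.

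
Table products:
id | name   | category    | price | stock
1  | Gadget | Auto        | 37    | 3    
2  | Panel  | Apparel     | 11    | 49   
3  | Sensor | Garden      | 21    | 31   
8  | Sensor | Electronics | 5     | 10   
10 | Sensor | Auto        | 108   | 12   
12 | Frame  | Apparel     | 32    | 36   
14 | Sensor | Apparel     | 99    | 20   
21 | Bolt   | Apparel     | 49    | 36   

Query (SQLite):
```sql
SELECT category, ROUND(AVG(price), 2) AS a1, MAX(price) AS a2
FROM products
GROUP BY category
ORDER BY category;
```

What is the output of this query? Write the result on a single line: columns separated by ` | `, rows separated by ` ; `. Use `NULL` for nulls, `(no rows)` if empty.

Group products by category.
Per group compute: ROUND(AVG(price), 2), MAX(price).
  Apparel: ids {2, 12, 14, 21} → ROUND(AVG(price), 2)=47.75, MAX(price)=99
  Auto: ids {1, 10} → ROUND(AVG(price), 2)=72.5, MAX(price)=108
  Electronics: ids {8} → ROUND(AVG(price), 2)=5, MAX(price)=5
  Garden: ids {3} → ROUND(AVG(price), 2)=21, MAX(price)=21

Apparel | 47.75 | 99 ; Auto | 72.5 | 108 ; Electronics | 5 | 5 ; Garden | 21 | 21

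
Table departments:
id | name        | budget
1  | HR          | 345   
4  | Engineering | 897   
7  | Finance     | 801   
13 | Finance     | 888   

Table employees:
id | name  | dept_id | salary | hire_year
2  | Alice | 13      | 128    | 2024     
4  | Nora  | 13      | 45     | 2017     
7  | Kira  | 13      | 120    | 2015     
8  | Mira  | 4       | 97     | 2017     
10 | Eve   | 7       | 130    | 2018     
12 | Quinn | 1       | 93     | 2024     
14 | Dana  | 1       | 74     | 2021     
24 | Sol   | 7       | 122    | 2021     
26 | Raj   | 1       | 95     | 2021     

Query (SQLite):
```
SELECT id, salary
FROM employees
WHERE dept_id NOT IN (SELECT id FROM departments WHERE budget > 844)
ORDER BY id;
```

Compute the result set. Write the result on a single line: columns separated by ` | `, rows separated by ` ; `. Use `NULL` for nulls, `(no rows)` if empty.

Inner query: departments.id where budget > 844.
Outer: keep employees rows whose dept_id is not in that set.
Inner query → {4, 13}

10 | 130 ; 12 | 93 ; 14 | 74 ; 24 | 122 ; 26 | 95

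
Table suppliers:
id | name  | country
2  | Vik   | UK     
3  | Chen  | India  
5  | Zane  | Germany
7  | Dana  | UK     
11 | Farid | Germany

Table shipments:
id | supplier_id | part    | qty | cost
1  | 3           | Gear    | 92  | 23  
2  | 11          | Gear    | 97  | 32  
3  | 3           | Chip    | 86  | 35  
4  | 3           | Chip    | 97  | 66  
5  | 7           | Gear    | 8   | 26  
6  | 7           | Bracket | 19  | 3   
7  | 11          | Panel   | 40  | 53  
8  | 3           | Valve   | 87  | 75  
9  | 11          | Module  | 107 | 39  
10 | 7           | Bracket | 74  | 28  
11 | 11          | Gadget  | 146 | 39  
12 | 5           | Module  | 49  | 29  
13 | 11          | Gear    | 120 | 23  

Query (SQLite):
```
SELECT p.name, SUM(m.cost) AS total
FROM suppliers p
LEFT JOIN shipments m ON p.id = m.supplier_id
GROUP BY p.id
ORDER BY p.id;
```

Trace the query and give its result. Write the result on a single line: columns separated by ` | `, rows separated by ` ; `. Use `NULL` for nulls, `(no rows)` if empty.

Vik | NULL ; Chen | 199 ; Zane | 29 ; Dana | 57 ; Farid | 186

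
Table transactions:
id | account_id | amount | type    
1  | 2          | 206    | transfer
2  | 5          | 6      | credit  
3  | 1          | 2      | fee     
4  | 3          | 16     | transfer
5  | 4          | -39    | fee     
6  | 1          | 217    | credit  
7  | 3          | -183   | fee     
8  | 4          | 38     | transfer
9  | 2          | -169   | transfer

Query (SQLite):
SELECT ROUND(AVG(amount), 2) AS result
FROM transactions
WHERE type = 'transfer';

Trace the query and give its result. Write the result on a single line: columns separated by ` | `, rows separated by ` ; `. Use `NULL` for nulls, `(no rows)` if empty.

22.75

Rows where type='transfer' → amount values: [206, 16, 38, -169].
AVG = 91 / 4 (rounded to 2 dp).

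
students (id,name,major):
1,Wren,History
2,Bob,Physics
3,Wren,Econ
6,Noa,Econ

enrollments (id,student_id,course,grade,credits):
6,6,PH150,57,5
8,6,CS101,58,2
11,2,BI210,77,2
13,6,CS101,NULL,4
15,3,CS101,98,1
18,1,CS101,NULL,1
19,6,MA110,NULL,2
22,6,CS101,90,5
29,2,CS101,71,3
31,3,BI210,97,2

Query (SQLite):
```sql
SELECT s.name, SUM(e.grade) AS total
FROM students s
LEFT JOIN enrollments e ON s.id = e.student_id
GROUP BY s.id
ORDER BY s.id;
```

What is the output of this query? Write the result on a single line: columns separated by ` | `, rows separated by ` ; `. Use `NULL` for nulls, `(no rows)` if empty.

LEFT JOIN keeps every students row; unmatched ones get NULL for enrollments columns.
Group by students.id and compute SUM(e.grade). SUM over an all-NULL group is NULL.
  1: ids {18} → SUM(e.grade)=NULL
  2: ids {11, 29} → SUM(e.grade)=148
  3: ids {15, 31} → SUM(e.grade)=195
  6: ids {6, 8, 13, 19, 22} → SUM(e.grade)=205

Wren | NULL ; Bob | 148 ; Wren | 195 ; Noa | 205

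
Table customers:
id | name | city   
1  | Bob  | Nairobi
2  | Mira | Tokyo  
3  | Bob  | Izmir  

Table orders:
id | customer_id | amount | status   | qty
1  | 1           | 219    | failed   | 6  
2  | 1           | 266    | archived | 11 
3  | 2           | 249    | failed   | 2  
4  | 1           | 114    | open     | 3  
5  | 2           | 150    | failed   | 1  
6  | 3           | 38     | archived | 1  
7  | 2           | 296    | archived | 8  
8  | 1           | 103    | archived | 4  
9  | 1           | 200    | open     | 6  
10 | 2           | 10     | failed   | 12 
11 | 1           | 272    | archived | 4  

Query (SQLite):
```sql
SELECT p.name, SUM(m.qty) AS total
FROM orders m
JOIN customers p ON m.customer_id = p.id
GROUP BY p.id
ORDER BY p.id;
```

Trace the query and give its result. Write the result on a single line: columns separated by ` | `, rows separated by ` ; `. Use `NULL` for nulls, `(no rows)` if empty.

Join each orders row to its customers via customer_id.
Group joined rows by customers.id; compute SUM(m.qty) per group.
  1: ids {1, 2, 4, 8, 9, 11} → SUM(m.qty)=34
  2: ids {3, 5, 7, 10} → SUM(m.qty)=23
  3: ids {6} → SUM(m.qty)=1

Bob | 34 ; Mira | 23 ; Bob | 1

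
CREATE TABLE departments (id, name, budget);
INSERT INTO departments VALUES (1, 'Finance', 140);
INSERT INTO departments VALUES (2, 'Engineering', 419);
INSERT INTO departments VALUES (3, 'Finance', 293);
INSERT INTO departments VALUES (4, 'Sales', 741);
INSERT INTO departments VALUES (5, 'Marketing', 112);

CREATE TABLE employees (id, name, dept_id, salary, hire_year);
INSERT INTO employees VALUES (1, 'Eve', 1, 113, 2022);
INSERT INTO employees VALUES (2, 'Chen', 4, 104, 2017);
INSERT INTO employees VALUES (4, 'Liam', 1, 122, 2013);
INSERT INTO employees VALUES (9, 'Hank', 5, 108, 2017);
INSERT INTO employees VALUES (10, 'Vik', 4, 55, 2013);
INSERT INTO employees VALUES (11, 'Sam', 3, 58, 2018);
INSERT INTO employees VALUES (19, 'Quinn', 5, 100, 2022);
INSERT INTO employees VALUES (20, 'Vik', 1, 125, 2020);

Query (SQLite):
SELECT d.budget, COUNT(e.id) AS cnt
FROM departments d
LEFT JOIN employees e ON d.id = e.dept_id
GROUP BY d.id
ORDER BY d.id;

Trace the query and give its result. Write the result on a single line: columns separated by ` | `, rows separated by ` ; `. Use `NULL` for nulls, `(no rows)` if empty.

140 | 3 ; 419 | 0 ; 293 | 1 ; 741 | 2 ; 112 | 2

LEFT JOIN keeps every departments row; unmatched ones get NULL for employees columns.
Group by departments.id and compute COUNT(e.id). COUNT(col) of an all-NULL group is 0.
  1: ids {1, 4, 20} → COUNT(e.id)=3
  2: ids {—} → COUNT(e.id)=0
  3: ids {11} → COUNT(e.id)=1
  4: ids {2, 10} → COUNT(e.id)=2
  5: ids {9, 19} → COUNT(e.id)=2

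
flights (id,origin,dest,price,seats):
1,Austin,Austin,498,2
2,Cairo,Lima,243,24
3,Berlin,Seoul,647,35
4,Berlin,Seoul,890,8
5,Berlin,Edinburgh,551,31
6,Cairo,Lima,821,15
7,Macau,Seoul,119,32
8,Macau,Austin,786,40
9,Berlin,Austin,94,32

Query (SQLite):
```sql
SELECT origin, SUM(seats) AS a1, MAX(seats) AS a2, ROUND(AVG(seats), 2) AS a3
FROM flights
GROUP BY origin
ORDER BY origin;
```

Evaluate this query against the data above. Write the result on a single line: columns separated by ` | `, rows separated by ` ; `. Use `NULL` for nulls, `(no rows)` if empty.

Group flights by origin.
Per group compute: SUM(seats), MAX(seats), ROUND(AVG(seats), 2).
  Austin: ids {1} → SUM(seats)=2, MAX(seats)=2, ROUND(AVG(seats), 2)=2
  Berlin: ids {3, 4, 5, 9} → SUM(seats)=106, MAX(seats)=35, ROUND(AVG(seats), 2)=26.5
  Cairo: ids {2, 6} → SUM(seats)=39, MAX(seats)=24, ROUND(AVG(seats), 2)=19.5
  Macau: ids {7, 8} → SUM(seats)=72, MAX(seats)=40, ROUND(AVG(seats), 2)=36

Austin | 2 | 2 | 2 ; Berlin | 106 | 35 | 26.5 ; Cairo | 39 | 24 | 19.5 ; Macau | 72 | 40 | 36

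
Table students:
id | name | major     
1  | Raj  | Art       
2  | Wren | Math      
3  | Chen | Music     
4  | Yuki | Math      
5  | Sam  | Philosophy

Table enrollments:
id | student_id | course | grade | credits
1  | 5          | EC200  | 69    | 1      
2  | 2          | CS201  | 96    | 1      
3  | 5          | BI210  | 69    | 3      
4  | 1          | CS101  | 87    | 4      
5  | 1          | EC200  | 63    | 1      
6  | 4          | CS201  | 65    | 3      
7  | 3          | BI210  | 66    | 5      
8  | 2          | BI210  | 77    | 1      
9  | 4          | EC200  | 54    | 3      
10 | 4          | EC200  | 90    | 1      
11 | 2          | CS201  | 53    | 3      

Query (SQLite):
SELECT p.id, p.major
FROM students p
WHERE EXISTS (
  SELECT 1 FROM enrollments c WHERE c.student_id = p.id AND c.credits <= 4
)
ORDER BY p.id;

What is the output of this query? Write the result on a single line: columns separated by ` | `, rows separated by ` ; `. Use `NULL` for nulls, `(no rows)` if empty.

1 | Art ; 2 | Math ; 4 | Math ; 5 | Philosophy

For each students row, check whether any enrollments with matching student_id has credits <= 4.
Keep rows where that is true.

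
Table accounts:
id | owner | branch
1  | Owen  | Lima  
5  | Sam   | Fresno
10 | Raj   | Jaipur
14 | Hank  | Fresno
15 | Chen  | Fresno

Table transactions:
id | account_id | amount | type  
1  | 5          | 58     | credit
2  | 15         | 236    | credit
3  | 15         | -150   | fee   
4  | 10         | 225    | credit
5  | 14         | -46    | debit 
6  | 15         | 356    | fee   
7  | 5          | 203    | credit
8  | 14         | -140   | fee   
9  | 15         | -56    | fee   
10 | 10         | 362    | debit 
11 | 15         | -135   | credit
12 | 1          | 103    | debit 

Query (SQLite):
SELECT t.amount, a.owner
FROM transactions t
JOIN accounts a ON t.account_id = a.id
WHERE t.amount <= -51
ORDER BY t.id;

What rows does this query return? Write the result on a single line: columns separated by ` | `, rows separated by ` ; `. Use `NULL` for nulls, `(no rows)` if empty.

-150 | Chen ; -140 | Hank ; -56 | Chen ; -135 | Chen

Each transactions row matches the accounts row where account_id = accounts.id.
Then keep rows with t.amount <= -51.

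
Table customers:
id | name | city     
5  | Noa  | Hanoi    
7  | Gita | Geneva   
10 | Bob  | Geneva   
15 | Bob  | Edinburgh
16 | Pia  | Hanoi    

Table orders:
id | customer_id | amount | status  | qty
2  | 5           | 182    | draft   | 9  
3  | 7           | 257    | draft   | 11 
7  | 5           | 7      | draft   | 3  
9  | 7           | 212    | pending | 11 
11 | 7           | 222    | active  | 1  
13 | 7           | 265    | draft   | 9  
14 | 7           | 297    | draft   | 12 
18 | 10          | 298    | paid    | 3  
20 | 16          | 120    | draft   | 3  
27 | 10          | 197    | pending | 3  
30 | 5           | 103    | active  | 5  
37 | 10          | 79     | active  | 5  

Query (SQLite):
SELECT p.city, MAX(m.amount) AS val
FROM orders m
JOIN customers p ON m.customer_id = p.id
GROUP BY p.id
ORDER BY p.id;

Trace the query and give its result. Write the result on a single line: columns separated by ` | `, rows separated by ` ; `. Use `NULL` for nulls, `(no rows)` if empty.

Hanoi | 182 ; Geneva | 297 ; Geneva | 298 ; Hanoi | 120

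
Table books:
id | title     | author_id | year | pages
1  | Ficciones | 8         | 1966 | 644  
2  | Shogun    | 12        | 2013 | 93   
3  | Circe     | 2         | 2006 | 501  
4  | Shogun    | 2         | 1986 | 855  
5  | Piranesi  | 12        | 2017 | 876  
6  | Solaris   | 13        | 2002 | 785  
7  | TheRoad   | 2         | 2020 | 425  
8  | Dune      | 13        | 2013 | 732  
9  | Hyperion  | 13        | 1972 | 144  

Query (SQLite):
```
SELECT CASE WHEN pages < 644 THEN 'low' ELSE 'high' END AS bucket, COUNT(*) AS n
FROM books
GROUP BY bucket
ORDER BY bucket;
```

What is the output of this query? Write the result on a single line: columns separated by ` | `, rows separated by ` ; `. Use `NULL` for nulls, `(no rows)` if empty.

Bucket rows by pages < 644 → 'low' else 'high'; count each bucket.

high | 5 ; low | 4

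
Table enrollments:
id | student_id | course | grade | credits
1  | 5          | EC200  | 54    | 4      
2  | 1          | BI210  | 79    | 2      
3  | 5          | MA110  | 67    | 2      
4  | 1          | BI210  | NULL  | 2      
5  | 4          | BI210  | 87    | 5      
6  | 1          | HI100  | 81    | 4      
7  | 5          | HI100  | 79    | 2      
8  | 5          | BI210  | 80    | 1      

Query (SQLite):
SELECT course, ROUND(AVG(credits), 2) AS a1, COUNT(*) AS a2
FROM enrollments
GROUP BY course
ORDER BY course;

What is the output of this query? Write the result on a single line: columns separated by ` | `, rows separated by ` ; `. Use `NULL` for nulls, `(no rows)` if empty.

BI210 | 2.5 | 4 ; EC200 | 4 | 1 ; HI100 | 3 | 2 ; MA110 | 2 | 1

Group enrollments by course.
Per group compute: ROUND(AVG(credits), 2), COUNT(*).
  BI210: ids {2, 4, 5, 8} → ROUND(AVG(credits), 2)=2.5, COUNT(*)=4
  EC200: ids {1} → ROUND(AVG(credits), 2)=4, COUNT(*)=1
  HI100: ids {6, 7} → ROUND(AVG(credits), 2)=3, COUNT(*)=2
  MA110: ids {3} → ROUND(AVG(credits), 2)=2, COUNT(*)=1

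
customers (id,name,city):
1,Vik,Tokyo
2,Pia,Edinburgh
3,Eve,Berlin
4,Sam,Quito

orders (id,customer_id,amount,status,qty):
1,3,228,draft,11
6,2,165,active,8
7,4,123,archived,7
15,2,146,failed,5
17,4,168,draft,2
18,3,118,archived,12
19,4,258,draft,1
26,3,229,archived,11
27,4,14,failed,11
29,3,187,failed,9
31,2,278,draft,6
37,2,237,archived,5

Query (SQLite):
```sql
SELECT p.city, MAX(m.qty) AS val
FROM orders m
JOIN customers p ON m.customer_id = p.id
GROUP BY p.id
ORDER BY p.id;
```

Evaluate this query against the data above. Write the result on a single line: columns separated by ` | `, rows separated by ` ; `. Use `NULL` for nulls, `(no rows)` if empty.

Join each orders row to its customers via customer_id.
Group joined rows by customers.id; compute MAX(m.qty) per group.
  2: ids {6, 15, 31, 37} → MAX(m.qty)=8
  3: ids {1, 18, 26, 29} → MAX(m.qty)=12
  4: ids {7, 17, 19, 27} → MAX(m.qty)=11

Edinburgh | 8 ; Berlin | 12 ; Quito | 11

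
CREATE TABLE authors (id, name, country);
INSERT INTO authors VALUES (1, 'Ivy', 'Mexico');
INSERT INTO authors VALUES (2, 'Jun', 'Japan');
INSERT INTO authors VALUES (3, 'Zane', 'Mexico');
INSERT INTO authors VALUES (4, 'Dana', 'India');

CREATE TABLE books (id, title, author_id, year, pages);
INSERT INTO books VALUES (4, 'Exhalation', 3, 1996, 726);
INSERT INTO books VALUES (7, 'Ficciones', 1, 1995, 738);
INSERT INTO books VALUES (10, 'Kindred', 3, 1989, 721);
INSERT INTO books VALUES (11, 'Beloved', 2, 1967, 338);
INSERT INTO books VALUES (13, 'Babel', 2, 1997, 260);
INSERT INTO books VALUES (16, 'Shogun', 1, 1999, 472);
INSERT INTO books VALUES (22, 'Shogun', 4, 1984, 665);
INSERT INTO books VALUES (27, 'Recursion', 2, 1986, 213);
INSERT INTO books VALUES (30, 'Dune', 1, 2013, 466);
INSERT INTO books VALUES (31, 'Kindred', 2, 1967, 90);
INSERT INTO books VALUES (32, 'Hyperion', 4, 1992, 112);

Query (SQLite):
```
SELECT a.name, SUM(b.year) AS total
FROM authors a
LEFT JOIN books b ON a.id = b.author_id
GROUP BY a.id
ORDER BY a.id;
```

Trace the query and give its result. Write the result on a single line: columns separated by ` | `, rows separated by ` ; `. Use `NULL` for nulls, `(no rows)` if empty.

Ivy | 6007 ; Jun | 7917 ; Zane | 3985 ; Dana | 3976

LEFT JOIN keeps every authors row; unmatched ones get NULL for books columns.
Group by authors.id and compute SUM(b.year). SUM over an all-NULL group is NULL.
  1: ids {7, 16, 30} → SUM(b.year)=6007
  2: ids {11, 13, 27, 31} → SUM(b.year)=7917
  3: ids {4, 10} → SUM(b.year)=3985
  4: ids {22, 32} → SUM(b.year)=3976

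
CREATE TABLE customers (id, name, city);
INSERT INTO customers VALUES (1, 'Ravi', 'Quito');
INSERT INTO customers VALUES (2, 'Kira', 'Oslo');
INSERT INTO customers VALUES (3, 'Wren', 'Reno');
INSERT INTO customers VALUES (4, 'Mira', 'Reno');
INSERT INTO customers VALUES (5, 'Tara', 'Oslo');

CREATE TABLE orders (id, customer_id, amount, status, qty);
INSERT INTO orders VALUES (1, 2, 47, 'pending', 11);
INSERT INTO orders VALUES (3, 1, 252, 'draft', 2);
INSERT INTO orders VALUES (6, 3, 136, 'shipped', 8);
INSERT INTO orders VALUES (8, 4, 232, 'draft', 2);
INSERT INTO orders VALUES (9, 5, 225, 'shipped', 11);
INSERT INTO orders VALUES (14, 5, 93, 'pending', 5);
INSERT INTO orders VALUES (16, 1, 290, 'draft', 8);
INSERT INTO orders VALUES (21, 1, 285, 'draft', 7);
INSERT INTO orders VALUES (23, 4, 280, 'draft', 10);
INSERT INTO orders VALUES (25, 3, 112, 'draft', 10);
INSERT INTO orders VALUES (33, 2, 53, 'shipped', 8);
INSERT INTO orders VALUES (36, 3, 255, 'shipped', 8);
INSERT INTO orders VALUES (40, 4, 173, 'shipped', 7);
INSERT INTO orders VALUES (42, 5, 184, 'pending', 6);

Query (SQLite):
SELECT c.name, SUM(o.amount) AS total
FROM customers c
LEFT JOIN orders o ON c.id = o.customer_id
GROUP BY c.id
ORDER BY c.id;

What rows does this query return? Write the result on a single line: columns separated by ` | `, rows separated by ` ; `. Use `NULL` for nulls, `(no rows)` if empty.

Ravi | 827 ; Kira | 100 ; Wren | 503 ; Mira | 685 ; Tara | 502

LEFT JOIN keeps every customers row; unmatched ones get NULL for orders columns.
Group by customers.id and compute SUM(o.amount). SUM over an all-NULL group is NULL.
  1: ids {3, 16, 21} → SUM(o.amount)=827
  2: ids {1, 33} → SUM(o.amount)=100
  3: ids {6, 25, 36} → SUM(o.amount)=503
  4: ids {8, 23, 40} → SUM(o.amount)=685
  5: ids {9, 14, 42} → SUM(o.amount)=502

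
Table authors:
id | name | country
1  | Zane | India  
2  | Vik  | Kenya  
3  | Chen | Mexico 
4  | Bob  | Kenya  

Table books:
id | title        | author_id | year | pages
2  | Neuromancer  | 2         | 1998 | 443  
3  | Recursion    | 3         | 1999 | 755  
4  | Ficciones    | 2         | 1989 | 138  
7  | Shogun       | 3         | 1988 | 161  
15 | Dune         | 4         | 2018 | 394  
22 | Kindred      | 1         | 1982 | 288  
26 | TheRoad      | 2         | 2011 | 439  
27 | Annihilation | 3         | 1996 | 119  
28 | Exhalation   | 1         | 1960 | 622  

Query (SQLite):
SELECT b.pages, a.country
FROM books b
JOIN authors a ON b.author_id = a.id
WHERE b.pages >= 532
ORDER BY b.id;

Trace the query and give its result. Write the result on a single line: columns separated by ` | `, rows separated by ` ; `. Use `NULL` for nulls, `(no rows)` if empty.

Each books row matches the authors row where author_id = authors.id.
Then keep rows with b.pages >= 532.

755 | Mexico ; 622 | India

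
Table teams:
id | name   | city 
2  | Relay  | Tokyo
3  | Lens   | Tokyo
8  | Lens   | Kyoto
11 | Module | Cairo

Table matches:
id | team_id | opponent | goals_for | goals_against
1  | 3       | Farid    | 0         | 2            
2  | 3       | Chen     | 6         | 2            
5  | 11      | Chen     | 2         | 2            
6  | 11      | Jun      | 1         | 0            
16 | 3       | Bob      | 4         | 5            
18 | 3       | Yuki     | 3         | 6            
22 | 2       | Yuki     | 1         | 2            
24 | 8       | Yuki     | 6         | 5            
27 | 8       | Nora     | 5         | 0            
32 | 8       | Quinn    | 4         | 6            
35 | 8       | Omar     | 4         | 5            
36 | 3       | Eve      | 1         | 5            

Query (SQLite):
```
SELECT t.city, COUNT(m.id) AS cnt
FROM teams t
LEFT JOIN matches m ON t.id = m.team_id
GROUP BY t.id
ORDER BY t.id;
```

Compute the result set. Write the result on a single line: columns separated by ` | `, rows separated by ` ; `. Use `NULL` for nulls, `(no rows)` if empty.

Tokyo | 1 ; Tokyo | 5 ; Kyoto | 4 ; Cairo | 2

LEFT JOIN keeps every teams row; unmatched ones get NULL for matches columns.
Group by teams.id and compute COUNT(m.id). COUNT(col) of an all-NULL group is 0.
  2: ids {22} → COUNT(m.id)=1
  3: ids {1, 2, 16, 18, 36} → COUNT(m.id)=5
  8: ids {24, 27, 32, 35} → COUNT(m.id)=4
  11: ids {5, 6} → COUNT(m.id)=2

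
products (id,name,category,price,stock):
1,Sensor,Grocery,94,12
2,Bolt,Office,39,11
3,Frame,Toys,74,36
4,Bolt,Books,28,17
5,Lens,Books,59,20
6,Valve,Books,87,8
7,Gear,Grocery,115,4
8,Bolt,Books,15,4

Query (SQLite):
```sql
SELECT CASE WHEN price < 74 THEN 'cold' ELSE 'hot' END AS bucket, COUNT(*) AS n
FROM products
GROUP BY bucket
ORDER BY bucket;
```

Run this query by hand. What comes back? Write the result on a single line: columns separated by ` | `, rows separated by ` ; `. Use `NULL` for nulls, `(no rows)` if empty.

cold | 4 ; hot | 4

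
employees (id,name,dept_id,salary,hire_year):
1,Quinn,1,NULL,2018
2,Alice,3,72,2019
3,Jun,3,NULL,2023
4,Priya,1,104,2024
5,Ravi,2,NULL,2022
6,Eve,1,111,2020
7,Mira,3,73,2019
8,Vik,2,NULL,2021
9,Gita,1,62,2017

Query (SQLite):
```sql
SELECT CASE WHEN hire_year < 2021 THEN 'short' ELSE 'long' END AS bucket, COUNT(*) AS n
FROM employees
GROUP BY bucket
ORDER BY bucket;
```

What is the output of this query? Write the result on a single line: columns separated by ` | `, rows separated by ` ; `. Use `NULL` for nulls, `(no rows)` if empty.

long | 4 ; short | 5

Bucket rows by hire_year < 2021 → 'short' else 'long'; count each bucket.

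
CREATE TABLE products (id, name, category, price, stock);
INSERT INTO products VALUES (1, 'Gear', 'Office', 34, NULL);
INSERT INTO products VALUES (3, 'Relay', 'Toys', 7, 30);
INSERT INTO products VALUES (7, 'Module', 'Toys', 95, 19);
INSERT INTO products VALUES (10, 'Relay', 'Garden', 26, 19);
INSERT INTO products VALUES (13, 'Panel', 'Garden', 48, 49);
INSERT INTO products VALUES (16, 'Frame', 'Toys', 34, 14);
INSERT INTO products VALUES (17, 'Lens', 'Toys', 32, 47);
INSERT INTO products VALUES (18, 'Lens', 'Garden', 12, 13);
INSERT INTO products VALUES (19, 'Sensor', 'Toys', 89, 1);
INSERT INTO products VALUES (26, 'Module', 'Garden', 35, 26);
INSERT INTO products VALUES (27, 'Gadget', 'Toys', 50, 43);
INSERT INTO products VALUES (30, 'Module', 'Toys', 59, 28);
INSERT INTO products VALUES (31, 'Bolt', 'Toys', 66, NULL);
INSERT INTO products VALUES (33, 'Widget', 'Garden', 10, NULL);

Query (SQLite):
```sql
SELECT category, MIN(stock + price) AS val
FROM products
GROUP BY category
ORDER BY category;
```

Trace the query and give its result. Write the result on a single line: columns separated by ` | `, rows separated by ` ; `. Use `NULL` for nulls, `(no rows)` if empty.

Garden | 25 ; Office | NULL ; Toys | 37

For each row compute stock + price.
Group by category; take MIN of the expression per group.
  Garden: ids {10, 13, 18, 26, 33} → MIN(stock + price)=25
  Office: ids {1} → MIN(stock + price)=NULL
  Toys: ids {3, 7, 16, 17, 19, 27, 30, 31} → MIN(stock + price)=37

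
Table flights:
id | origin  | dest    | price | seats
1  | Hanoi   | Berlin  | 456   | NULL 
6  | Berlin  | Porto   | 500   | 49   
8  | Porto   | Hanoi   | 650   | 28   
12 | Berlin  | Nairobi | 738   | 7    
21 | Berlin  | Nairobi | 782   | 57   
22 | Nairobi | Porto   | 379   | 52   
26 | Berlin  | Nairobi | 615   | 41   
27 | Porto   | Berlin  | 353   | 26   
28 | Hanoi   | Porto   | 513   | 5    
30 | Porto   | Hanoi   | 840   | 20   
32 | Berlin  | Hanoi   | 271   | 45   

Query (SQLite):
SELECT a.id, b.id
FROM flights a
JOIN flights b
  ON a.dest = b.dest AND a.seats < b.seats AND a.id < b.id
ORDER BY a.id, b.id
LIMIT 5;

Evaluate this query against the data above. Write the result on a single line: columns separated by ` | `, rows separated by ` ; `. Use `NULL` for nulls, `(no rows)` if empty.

6 | 22 ; 8 | 32 ; 12 | 21 ; 12 | 26 ; 30 | 32

Pairs (a,b) with same dest, a.seats < b.seats, a.id < b.id.
dest groups: Berlin:{1,27} Hanoi:{8,30,32} Nairobi:{12,21,26} Porto:{6,22,28}
Ordered by (a.id, b.id); first 5.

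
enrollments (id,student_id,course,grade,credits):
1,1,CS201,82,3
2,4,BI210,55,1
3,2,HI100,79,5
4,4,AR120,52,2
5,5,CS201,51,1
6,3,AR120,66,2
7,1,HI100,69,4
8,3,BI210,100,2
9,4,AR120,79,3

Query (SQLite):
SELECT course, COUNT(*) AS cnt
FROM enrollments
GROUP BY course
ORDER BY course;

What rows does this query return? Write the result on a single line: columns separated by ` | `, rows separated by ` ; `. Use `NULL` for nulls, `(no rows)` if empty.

Partition enrollments by course; compute COUNT(*) within each group.
  AR120: ids {4, 6, 9} → COUNT(*)=3
  BI210: ids {2, 8} → COUNT(*)=2
  CS201: ids {1, 5} → COUNT(*)=2
  HI100: ids {3, 7} → COUNT(*)=2

AR120 | 3 ; BI210 | 2 ; CS201 | 2 ; HI100 | 2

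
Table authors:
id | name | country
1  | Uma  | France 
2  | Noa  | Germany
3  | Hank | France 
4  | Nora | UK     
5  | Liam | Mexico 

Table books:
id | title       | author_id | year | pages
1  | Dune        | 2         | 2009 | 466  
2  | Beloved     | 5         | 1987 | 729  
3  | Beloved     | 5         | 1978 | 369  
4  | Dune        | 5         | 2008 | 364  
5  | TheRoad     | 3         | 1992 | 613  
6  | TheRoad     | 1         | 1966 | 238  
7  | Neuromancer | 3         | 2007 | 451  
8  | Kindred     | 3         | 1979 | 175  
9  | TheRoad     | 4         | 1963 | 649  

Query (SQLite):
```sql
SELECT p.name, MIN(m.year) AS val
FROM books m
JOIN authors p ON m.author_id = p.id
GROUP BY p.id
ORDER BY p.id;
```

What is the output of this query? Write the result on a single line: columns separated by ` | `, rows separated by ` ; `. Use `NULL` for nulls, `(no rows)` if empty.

Join each books row to its authors via author_id.
Group joined rows by authors.id; compute MIN(m.year) per group.
  1: ids {6} → MIN(m.year)=1966
  2: ids {1} → MIN(m.year)=2009
  3: ids {5, 7, 8} → MIN(m.year)=1979
  4: ids {9} → MIN(m.year)=1963
  5: ids {2, 3, 4} → MIN(m.year)=1978

Uma | 1966 ; Noa | 2009 ; Hank | 1979 ; Nora | 1963 ; Liam | 1978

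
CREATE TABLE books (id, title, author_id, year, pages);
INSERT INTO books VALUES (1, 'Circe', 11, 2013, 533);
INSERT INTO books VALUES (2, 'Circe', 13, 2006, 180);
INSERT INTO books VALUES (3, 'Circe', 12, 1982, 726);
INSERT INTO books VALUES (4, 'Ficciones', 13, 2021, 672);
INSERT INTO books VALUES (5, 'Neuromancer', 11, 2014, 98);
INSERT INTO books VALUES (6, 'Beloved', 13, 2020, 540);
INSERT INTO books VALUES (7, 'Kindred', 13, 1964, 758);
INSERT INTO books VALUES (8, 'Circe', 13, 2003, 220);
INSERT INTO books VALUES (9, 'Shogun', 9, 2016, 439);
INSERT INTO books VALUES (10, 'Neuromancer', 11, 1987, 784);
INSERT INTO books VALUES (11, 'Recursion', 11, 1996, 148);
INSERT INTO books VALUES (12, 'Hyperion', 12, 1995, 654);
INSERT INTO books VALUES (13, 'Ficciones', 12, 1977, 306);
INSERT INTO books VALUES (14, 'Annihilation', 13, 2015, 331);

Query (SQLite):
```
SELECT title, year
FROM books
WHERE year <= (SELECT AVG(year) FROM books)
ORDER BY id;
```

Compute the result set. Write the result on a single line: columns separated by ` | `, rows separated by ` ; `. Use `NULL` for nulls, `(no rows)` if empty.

Scalar subquery: AVG(year) over all books rows = 2000.642857 (≈; comparison uses full precision).
Keep rows where year <= that value.

Circe | 1982 ; Kindred | 1964 ; Neuromancer | 1987 ; Recursion | 1996 ; Hyperion | 1995 ; Ficciones | 1977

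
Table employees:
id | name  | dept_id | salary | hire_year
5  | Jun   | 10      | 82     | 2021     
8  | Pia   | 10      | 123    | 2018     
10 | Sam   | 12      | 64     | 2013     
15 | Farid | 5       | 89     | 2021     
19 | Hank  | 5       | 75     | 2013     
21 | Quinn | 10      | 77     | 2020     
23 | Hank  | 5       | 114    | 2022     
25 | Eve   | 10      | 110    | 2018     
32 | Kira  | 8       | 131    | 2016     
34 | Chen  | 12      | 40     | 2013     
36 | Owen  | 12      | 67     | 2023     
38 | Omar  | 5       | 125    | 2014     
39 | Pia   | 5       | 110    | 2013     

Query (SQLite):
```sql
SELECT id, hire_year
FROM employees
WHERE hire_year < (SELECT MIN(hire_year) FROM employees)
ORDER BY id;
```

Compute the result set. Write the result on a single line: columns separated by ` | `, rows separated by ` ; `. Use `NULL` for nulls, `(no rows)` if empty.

(no rows)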